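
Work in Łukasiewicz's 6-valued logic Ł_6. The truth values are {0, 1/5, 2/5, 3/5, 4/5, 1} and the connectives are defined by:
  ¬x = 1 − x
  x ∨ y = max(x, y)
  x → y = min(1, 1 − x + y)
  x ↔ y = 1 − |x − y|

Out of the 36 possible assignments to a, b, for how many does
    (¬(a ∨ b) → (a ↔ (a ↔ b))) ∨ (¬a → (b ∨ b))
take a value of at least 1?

29

value 1: 29 assignments (counts)
value 4/5: 3 assignments
value 3/5: 1 assignment
value 2/5: 2 assignments
value 0: 1 assignment
So 29 of the 36 assignments meet the threshold.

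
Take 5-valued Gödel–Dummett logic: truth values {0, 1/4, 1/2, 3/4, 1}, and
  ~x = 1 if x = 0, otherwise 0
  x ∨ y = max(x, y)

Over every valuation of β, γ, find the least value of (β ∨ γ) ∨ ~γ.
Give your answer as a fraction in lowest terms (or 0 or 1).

Take β = 0, γ = 1/4:
β ∨ γ = 0 ∨ 1/4 = 1/4
~γ = ~1/4 = 0
(β ∨ γ) ∨ ~γ = 1/4 ∨ 0 = 1/4
No assignment yields a value below 1/4, so this is the minimum.

1/4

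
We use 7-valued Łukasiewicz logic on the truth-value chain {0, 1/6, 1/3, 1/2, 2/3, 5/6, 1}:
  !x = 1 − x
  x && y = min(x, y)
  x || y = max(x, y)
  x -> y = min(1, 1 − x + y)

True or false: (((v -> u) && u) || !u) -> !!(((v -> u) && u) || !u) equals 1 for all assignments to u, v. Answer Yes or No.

At u = 5/6, v = 1/6, for instance:
v -> u = 1/6 -> 5/6 = 1
(v -> u) && u = 1 && 5/6 = 5/6
!u = !5/6 = 1/6
((v -> u) && u) || !u = 5/6 || 1/6 = 5/6
!(((v -> u) && u) || !u) = !5/6 = 1/6
!!(((v -> u) && u) || !u) = !1/6 = 5/6
(((v -> u) && u) || !u) -> !!(((v -> u) && u) || !u) = 5/6 -> 5/6 = 1
and checking the remaining 48 assignments likewise gives ≥ 1 in every case.

Yes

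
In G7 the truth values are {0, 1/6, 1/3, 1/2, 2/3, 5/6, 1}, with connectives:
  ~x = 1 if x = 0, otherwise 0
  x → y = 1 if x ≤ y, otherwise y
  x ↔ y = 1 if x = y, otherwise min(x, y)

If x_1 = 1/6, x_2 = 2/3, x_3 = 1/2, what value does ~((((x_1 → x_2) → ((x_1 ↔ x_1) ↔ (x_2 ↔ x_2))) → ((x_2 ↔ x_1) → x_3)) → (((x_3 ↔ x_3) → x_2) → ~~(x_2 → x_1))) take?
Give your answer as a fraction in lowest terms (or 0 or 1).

0

x_1 → x_2 = 1/6 → 2/3 = 1
x_1 ↔ x_1 = 1/6 ↔ 1/6 = 1
x_2 ↔ x_2 = 2/3 ↔ 2/3 = 1
(x_1 ↔ x_1) ↔ (x_2 ↔ x_2) = 1 ↔ 1 = 1
(x_1 → x_2) → ((x_1 ↔ x_1) ↔ (x_2 ↔ x_2)) = 1 → 1 = 1
x_2 ↔ x_1 = 2/3 ↔ 1/6 = 1/6
(x_2 ↔ x_1) → x_3 = 1/6 → 1/2 = 1
((x_1 → x_2) → ((x_1 ↔ x_1) ↔ (x_2 ↔ x_2))) → ((x_2 ↔ x_1) → x_3) = 1 → 1 = 1
x_3 ↔ x_3 = 1/2 ↔ 1/2 = 1
(x_3 ↔ x_3) → x_2 = 1 → 2/3 = 2/3
x_2 → x_1 = 2/3 → 1/6 = 1/6
~(x_2 → x_1) = ~1/6 = 0
~~(x_2 → x_1) = ~0 = 1
((x_3 ↔ x_3) → x_2) → ~~(x_2 → x_1) = 2/3 → 1 = 1
(((x_1 → x_2) → ((x_1 ↔ x_1) ↔ (x_2 ↔ x_2))) → ((x_2 ↔ x_1) → x_3)) → (((x_3 ↔ x_3) → x_2) → ~~(x_2 → x_1)) = 1 → 1 = 1
~((((x_1 → x_2) → ((x_1 ↔ x_1) ↔ (x_2 ↔ x_2))) → ((x_2 ↔ x_1) → x_3)) → (((x_3 ↔ x_3) → x_2) → ~~(x_2 → x_1))) = ~1 = 0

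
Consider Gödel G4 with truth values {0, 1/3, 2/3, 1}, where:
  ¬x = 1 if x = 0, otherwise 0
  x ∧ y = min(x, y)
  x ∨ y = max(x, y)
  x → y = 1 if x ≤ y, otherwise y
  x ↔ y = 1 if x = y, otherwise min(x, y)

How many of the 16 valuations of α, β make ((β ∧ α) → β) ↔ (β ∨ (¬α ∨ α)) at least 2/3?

α = 0, β = 0 ↦ 1  ≥
α = 0, β = 1/3 ↦ 1  ≥
α = 0, β = 2/3 ↦ 1  ≥
α = 0, β = 1 ↦ 1  ≥
α = 1/3, β = 0 ↦ 1/3  <
α = 1/3, β = 1/3 ↦ 1/3  <
α = 1/3, β = 2/3 ↦ 2/3  ≥
α = 1/3, β = 1 ↦ 1  ≥
α = 2/3, β = 0 ↦ 2/3  ≥
α = 2/3, β = 1/3 ↦ 2/3  ≥
α = 2/3, β = 2/3 ↦ 2/3  ≥
α = 2/3, β = 1 ↦ 1  ≥
α = 1, β = 0 ↦ 1  ≥
α = 1, β = 1/3 ↦ 1  ≥
α = 1, β = 2/3 ↦ 1  ≥
α = 1, β = 1 ↦ 1  ≥
So 14 of the 16 assignments meet the threshold.

14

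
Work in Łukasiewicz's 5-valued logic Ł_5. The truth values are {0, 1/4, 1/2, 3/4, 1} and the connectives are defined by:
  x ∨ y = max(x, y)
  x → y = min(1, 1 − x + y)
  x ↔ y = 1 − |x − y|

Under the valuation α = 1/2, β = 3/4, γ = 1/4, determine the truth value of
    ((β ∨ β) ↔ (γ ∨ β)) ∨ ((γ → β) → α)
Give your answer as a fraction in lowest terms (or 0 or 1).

1

β ∨ β = 3/4 ∨ 3/4 = 3/4
γ ∨ β = 1/4 ∨ 3/4 = 3/4
(β ∨ β) ↔ (γ ∨ β) = 3/4 ↔ 3/4 = 1
γ → β = 1/4 → 3/4 = 1
(γ → β) → α = 1 → 1/2 = 1/2
((β ∨ β) ↔ (γ ∨ β)) ∨ ((γ → β) → α) = 1 ∨ 1/2 = 1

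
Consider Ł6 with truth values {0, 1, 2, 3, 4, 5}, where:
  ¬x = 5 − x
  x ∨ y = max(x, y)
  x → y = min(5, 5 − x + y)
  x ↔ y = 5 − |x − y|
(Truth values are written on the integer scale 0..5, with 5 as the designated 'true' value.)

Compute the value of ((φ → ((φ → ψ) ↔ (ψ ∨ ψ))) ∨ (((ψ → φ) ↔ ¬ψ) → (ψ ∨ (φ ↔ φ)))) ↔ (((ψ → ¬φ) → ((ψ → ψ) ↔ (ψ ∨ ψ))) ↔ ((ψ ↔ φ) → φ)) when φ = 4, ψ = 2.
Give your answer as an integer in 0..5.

φ → ψ = 4 → 2 = 3
ψ ∨ ψ = 2 ∨ 2 = 2
(φ → ψ) ↔ (ψ ∨ ψ) = 3 ↔ 2 = 4
φ → ((φ → ψ) ↔ (ψ ∨ ψ)) = 4 → 4 = 5
ψ → φ = 2 → 4 = 5
¬ψ = ¬2 = 3
(ψ → φ) ↔ ¬ψ = 5 ↔ 3 = 3
φ ↔ φ = 4 ↔ 4 = 5
ψ ∨ (φ ↔ φ) = 2 ∨ 5 = 5
((ψ → φ) ↔ ¬ψ) → (ψ ∨ (φ ↔ φ)) = 3 → 5 = 5
(φ → ((φ → ψ) ↔ (ψ ∨ ψ))) ∨ (((ψ → φ) ↔ ¬ψ) → (ψ ∨ (φ ↔ φ))) = 5 ∨ 5 = 5
¬φ = ¬4 = 1
ψ → ¬φ = 2 → 1 = 4
ψ → ψ = 2 → 2 = 5
ψ ∨ ψ = 2 ∨ 2 = 2
(ψ → ψ) ↔ (ψ ∨ ψ) = 5 ↔ 2 = 2
(ψ → ¬φ) → ((ψ → ψ) ↔ (ψ ∨ ψ)) = 4 → 2 = 3
ψ ↔ φ = 2 ↔ 4 = 3
(ψ ↔ φ) → φ = 3 → 4 = 5
((ψ → ¬φ) → ((ψ → ψ) ↔ (ψ ∨ ψ))) ↔ ((ψ ↔ φ) → φ) = 3 ↔ 5 = 3
((φ → ((φ → ψ) ↔ (ψ ∨ ψ))) ∨ (((ψ → φ) ↔ ¬ψ) → (ψ ∨ (φ ↔ φ)))) ↔ (((ψ → ¬φ) → ((ψ → ψ) ↔ (ψ ∨ ψ))) ↔ ((ψ ↔ φ) → φ)) = 5 ↔ 3 = 3

3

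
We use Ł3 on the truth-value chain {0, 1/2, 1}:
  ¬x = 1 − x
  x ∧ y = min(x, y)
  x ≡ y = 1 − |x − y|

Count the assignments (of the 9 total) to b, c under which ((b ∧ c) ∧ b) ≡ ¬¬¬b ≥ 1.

3

b = 0, c = 0 ↦ 0  <
b = 0, c = 1/2 ↦ 0  <
b = 0, c = 1 ↦ 0  <
b = 1/2, c = 0 ↦ 1/2  <
b = 1/2, c = 1/2 ↦ 1  ≥
b = 1/2, c = 1 ↦ 1  ≥
b = 1, c = 0 ↦ 1  ≥
b = 1, c = 1/2 ↦ 1/2  <
b = 1, c = 1 ↦ 0  <
So 3 of the 9 assignments meet the threshold.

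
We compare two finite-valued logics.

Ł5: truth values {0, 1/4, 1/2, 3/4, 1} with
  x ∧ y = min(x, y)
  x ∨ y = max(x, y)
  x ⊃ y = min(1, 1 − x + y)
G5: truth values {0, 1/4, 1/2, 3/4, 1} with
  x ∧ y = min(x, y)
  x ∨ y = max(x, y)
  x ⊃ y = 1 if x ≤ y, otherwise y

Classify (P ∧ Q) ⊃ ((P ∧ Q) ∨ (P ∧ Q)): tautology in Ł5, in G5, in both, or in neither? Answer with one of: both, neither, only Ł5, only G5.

In Ł5: every assignment gives 1 — tautology.
In G5: every assignment gives 1 — tautology.

both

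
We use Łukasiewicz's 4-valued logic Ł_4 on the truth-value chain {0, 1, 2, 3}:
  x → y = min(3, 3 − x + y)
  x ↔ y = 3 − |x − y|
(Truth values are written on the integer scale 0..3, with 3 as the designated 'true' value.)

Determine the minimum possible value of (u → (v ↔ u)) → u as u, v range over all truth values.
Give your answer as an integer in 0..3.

0

Take u = 0, v = 0:
v ↔ u = 0 ↔ 0 = 3
u → (v ↔ u) = 0 → 3 = 3
(u → (v ↔ u)) → u = 3 → 0 = 0
No assignment yields a value below 0, so this is the minimum.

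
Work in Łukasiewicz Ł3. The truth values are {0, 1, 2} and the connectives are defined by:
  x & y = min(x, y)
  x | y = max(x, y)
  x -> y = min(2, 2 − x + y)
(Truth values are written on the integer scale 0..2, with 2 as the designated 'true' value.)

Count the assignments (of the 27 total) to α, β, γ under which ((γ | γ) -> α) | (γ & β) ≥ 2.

20

value 2: 20 assignments (counts)
value 1: 6 assignments
value 0: 1 assignment
So 20 of the 27 assignments meet the threshold.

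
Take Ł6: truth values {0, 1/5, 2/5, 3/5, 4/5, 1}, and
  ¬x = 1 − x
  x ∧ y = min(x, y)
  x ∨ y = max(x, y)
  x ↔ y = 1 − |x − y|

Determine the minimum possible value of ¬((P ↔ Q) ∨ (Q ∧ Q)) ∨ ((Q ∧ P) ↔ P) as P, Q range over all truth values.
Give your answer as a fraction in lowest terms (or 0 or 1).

Take P = 2/5, Q = 0:
P ↔ Q = 2/5 ↔ 0 = 3/5
Q ∧ Q = 0 ∧ 0 = 0
(P ↔ Q) ∨ (Q ∧ Q) = 3/5 ∨ 0 = 3/5
¬((P ↔ Q) ∨ (Q ∧ Q)) = ¬3/5 = 2/5
Q ∧ P = 0 ∧ 2/5 = 0
(Q ∧ P) ↔ P = 0 ↔ 2/5 = 3/5
¬((P ↔ Q) ∨ (Q ∧ Q)) ∨ ((Q ∧ P) ↔ P) = 2/5 ∨ 3/5 = 3/5
No assignment yields a value below 3/5, so this is the minimum.

3/5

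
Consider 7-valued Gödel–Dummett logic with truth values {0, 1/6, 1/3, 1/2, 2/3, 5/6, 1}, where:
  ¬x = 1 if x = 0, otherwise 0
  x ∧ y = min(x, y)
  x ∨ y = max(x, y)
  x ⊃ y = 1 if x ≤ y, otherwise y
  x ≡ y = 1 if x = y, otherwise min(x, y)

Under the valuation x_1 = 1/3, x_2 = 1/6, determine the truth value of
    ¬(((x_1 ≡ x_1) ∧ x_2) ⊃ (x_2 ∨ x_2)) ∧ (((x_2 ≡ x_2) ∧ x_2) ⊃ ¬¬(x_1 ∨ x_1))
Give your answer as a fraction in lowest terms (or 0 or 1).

x_1 ≡ x_1 = 1/3 ≡ 1/3 = 1
(x_1 ≡ x_1) ∧ x_2 = 1 ∧ 1/6 = 1/6
x_2 ∨ x_2 = 1/6 ∨ 1/6 = 1/6
((x_1 ≡ x_1) ∧ x_2) ⊃ (x_2 ∨ x_2) = 1/6 ⊃ 1/6 = 1
¬(((x_1 ≡ x_1) ∧ x_2) ⊃ (x_2 ∨ x_2)) = ¬1 = 0
x_2 ≡ x_2 = 1/6 ≡ 1/6 = 1
(x_2 ≡ x_2) ∧ x_2 = 1 ∧ 1/6 = 1/6
x_1 ∨ x_1 = 1/3 ∨ 1/3 = 1/3
¬(x_1 ∨ x_1) = ¬1/3 = 0
¬¬(x_1 ∨ x_1) = ¬0 = 1
((x_2 ≡ x_2) ∧ x_2) ⊃ ¬¬(x_1 ∨ x_1) = 1/6 ⊃ 1 = 1
¬(((x_1 ≡ x_1) ∧ x_2) ⊃ (x_2 ∨ x_2)) ∧ (((x_2 ≡ x_2) ∧ x_2) ⊃ ¬¬(x_1 ∨ x_1)) = 0 ∧ 1 = 0

0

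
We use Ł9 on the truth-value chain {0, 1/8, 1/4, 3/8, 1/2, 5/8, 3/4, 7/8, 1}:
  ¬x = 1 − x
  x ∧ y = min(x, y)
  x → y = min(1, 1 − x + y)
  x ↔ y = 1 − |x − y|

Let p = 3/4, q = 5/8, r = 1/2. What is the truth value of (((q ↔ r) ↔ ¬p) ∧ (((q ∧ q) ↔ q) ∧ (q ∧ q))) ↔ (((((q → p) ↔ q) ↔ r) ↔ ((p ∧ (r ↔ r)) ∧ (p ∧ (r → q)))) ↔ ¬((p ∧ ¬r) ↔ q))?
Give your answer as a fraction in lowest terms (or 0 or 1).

7/8

q ↔ r = 5/8 ↔ 1/2 = 7/8
¬p = ¬3/4 = 1/4
(q ↔ r) ↔ ¬p = 7/8 ↔ 1/4 = 3/8
q ∧ q = 5/8 ∧ 5/8 = 5/8
(q ∧ q) ↔ q = 5/8 ↔ 5/8 = 1
q ∧ q = 5/8 ∧ 5/8 = 5/8
((q ∧ q) ↔ q) ∧ (q ∧ q) = 1 ∧ 5/8 = 5/8
((q ↔ r) ↔ ¬p) ∧ (((q ∧ q) ↔ q) ∧ (q ∧ q)) = 3/8 ∧ 5/8 = 3/8
q → p = 5/8 → 3/4 = 1
(q → p) ↔ q = 1 ↔ 5/8 = 5/8
((q → p) ↔ q) ↔ r = 5/8 ↔ 1/2 = 7/8
r ↔ r = 1/2 ↔ 1/2 = 1
p ∧ (r ↔ r) = 3/4 ∧ 1 = 3/4
r → q = 1/2 → 5/8 = 1
p ∧ (r → q) = 3/4 ∧ 1 = 3/4
(p ∧ (r ↔ r)) ∧ (p ∧ (r → q)) = 3/4 ∧ 3/4 = 3/4
(((q → p) ↔ q) ↔ r) ↔ ((p ∧ (r ↔ r)) ∧ (p ∧ (r → q))) = 7/8 ↔ 3/4 = 7/8
¬r = ¬1/2 = 1/2
p ∧ ¬r = 3/4 ∧ 1/2 = 1/2
(p ∧ ¬r) ↔ q = 1/2 ↔ 5/8 = 7/8
¬((p ∧ ¬r) ↔ q) = ¬7/8 = 1/8
((((q → p) ↔ q) ↔ r) ↔ ((p ∧ (r ↔ r)) ∧ (p ∧ (r → q)))) ↔ ¬((p ∧ ¬r) ↔ q) = 7/8 ↔ 1/8 = 1/4
(((q ↔ r) ↔ ¬p) ∧ (((q ∧ q) ↔ q) ∧ (q ∧ q))) ↔ (((((q → p) ↔ q) ↔ r) ↔ ((p ∧ (r ↔ r)) ∧ (p ∧ (r → q)))) ↔ ¬((p ∧ ¬r) ↔ q)) = 3/8 ↔ 1/4 = 7/8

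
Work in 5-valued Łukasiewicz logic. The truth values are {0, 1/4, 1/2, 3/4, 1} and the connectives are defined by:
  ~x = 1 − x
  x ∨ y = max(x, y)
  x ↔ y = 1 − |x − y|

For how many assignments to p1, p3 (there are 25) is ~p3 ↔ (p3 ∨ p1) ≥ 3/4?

value 1: 5 assignments (counts)
value 3/4: 4 assignments (counts)
value 1/2: 8 assignments
value 1/4: 2 assignments
value 0: 6 assignments
So 9 of the 25 assignments meet the threshold.

9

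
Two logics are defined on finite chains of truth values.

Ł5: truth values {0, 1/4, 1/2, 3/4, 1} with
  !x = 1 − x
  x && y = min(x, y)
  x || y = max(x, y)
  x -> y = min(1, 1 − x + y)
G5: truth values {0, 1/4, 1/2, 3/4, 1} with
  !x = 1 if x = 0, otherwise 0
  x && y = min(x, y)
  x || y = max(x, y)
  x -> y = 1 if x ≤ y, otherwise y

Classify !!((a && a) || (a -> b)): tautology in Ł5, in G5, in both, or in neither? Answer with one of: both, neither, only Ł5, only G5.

only G5

In Ł5: at a = 1/4, b = 0 the value is 3/4 — not a tautology.
In G5: every assignment gives 1 — tautology.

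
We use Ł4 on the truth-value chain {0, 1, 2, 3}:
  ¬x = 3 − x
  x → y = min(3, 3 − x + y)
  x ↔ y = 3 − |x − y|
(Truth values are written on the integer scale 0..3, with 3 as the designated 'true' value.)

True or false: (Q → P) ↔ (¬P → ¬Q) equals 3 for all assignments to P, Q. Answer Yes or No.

P = 0, Q = 0 ↦ 3
P = 0, Q = 1 ↦ 3
P = 0, Q = 2 ↦ 3
P = 0, Q = 3 ↦ 3
P = 1, Q = 0 ↦ 3
P = 1, Q = 1 ↦ 3
P = 1, Q = 2 ↦ 3
P = 1, Q = 3 ↦ 3
P = 2, Q = 0 ↦ 3
P = 2, Q = 1 ↦ 3
P = 2, Q = 2 ↦ 3
P = 2, Q = 3 ↦ 3
P = 3, Q = 0 ↦ 3
P = 3, Q = 1 ↦ 3
P = 3, Q = 2 ↦ 3
P = 3, Q = 3 ↦ 3
Every assignment gives a value ≥ 3.

Yes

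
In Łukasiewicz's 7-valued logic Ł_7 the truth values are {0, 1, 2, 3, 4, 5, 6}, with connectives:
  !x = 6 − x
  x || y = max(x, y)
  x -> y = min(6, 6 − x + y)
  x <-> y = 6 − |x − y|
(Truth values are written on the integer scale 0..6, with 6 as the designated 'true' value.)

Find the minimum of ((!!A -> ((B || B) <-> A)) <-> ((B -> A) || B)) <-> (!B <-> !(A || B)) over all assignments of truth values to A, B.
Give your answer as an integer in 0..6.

3

Take A = 0, B = 3:
!A = !0 = 6
!!A = !6 = 0
B || B = 3 || 3 = 3
(B || B) <-> A = 3 <-> 0 = 3
!!A -> ((B || B) <-> A) = 0 -> 3 = 6
B -> A = 3 -> 0 = 3
(B -> A) || B = 3 || 3 = 3
(!!A -> ((B || B) <-> A)) <-> ((B -> A) || B) = 6 <-> 3 = 3
!B = !3 = 3
A || B = 0 || 3 = 3
!(A || B) = !3 = 3
!B <-> !(A || B) = 3 <-> 3 = 6
((!!A -> ((B || B) <-> A)) <-> ((B -> A) || B)) <-> (!B <-> !(A || B)) = 3 <-> 6 = 3
No assignment yields a value below 3, so this is the minimum.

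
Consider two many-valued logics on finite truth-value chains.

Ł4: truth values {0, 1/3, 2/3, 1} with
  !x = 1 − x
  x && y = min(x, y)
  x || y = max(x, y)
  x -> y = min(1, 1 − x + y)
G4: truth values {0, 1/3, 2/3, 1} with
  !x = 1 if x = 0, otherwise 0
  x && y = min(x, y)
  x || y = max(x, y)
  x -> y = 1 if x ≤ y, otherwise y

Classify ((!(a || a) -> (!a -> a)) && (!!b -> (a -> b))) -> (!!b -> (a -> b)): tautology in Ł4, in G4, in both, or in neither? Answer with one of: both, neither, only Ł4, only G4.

both

In Ł4: every assignment gives 1 — tautology.
In G4: every assignment gives 1 — tautology.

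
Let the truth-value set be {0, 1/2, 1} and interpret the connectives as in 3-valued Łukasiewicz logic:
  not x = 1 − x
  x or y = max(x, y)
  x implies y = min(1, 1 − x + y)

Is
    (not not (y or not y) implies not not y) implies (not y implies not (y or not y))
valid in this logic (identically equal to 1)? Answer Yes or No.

y = 0 ↦ 1
y = 1/2 ↦ 1
y = 1 ↦ 1
Every assignment gives a value ≥ 1.

Yes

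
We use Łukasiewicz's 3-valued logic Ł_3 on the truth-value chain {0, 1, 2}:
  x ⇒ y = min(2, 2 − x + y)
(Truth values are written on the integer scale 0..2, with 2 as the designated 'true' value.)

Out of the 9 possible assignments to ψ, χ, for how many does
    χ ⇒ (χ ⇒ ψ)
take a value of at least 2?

7

ψ = 0, χ = 0 ↦ 2  ≥
ψ = 0, χ = 1 ↦ 2  ≥
ψ = 0, χ = 2 ↦ 0  <
ψ = 1, χ = 0 ↦ 2  ≥
ψ = 1, χ = 1 ↦ 2  ≥
ψ = 1, χ = 2 ↦ 1  <
ψ = 2, χ = 0 ↦ 2  ≥
ψ = 2, χ = 1 ↦ 2  ≥
ψ = 2, χ = 2 ↦ 2  ≥
So 7 of the 9 assignments meet the threshold.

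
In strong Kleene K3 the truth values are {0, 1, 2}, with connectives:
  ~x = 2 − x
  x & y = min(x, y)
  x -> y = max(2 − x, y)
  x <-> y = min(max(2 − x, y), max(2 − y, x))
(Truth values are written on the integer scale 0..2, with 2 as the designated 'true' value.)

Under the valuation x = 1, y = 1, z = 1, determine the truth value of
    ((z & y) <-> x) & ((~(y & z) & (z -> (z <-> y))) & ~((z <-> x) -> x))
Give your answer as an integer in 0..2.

1

z & y = 1 & 1 = 1
(z & y) <-> x = 1 <-> 1 = 1
y & z = 1 & 1 = 1
~(y & z) = ~1 = 1
z <-> y = 1 <-> 1 = 1
z -> (z <-> y) = 1 -> 1 = 1
~(y & z) & (z -> (z <-> y)) = 1 & 1 = 1
z <-> x = 1 <-> 1 = 1
(z <-> x) -> x = 1 -> 1 = 1
~((z <-> x) -> x) = ~1 = 1
(~(y & z) & (z -> (z <-> y))) & ~((z <-> x) -> x) = 1 & 1 = 1
((z & y) <-> x) & ((~(y & z) & (z -> (z <-> y))) & ~((z <-> x) -> x)) = 1 & 1 = 1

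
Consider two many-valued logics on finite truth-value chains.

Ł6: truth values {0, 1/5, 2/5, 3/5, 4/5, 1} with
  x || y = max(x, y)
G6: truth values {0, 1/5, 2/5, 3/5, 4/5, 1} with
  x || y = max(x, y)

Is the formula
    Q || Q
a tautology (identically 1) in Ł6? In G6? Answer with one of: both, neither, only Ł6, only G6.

neither

In Ł6: at Q = 0 the value is 0 — not a tautology.
In G6: at Q = 0 the value is 0 — not a tautology.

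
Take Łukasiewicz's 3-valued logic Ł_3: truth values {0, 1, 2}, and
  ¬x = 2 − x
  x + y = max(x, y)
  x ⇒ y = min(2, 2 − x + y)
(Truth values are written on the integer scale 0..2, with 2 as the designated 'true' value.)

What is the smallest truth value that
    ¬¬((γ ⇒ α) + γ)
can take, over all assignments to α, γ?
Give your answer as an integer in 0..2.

Take α = 0, γ = 1:
γ ⇒ α = 1 ⇒ 0 = 1
(γ ⇒ α) + γ = 1 + 1 = 1
¬((γ ⇒ α) + γ) = ¬1 = 1
¬¬((γ ⇒ α) + γ) = ¬1 = 1
No assignment yields a value below 1, so this is the minimum.

1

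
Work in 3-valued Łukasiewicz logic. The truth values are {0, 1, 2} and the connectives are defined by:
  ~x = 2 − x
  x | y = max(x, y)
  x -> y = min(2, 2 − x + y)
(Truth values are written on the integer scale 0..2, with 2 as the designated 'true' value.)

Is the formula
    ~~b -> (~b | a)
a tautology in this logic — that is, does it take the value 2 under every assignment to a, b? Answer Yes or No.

Counterexample: take a = 0, b = 2.
~b = ~2 = 0
~~b = ~0 = 2
~b = ~2 = 0
~b | a = 0 | 0 = 0
~~b -> (~b | a) = 2 -> 0 = 0
This gives 0 ≠ 2.

No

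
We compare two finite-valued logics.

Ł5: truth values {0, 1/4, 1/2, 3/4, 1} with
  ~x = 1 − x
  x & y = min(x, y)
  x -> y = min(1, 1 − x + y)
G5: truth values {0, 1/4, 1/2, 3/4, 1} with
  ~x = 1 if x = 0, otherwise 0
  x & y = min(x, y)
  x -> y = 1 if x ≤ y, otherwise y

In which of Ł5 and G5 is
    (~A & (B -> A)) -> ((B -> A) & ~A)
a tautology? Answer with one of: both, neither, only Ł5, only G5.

both

In Ł5: every assignment gives 1 — tautology.
In G5: every assignment gives 1 — tautology.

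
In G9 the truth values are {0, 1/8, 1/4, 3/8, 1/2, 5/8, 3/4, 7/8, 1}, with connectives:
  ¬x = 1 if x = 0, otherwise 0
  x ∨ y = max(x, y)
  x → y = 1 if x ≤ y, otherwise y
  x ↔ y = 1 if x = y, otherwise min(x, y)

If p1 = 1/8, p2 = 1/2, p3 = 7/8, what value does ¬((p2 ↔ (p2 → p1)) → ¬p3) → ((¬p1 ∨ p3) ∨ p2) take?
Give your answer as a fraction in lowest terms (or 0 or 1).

7/8

p2 → p1 = 1/2 → 1/8 = 1/8
p2 ↔ (p2 → p1) = 1/2 ↔ 1/8 = 1/8
¬p3 = ¬7/8 = 0
(p2 ↔ (p2 → p1)) → ¬p3 = 1/8 → 0 = 0
¬((p2 ↔ (p2 → p1)) → ¬p3) = ¬0 = 1
¬p1 = ¬1/8 = 0
¬p1 ∨ p3 = 0 ∨ 7/8 = 7/8
(¬p1 ∨ p3) ∨ p2 = 7/8 ∨ 1/2 = 7/8
¬((p2 ↔ (p2 → p1)) → ¬p3) → ((¬p1 ∨ p3) ∨ p2) = 1 → 7/8 = 7/8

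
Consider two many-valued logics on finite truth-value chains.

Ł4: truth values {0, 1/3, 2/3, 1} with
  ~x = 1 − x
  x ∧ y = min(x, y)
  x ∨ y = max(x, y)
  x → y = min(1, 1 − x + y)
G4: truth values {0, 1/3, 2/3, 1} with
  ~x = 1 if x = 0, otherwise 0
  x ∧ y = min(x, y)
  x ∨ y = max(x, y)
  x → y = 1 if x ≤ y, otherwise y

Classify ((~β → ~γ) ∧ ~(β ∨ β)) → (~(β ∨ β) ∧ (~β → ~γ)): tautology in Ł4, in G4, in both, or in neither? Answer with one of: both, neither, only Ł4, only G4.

In Ł4: every assignment gives 1 — tautology.
In G4: every assignment gives 1 — tautology.

both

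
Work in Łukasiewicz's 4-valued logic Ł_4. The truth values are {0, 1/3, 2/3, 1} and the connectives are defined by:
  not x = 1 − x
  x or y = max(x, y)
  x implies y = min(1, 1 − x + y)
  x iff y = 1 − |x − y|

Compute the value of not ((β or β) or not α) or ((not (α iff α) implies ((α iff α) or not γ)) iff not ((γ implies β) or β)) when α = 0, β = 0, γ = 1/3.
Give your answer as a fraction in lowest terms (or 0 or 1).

β or β = 0 or 0 = 0
not α = not 0 = 1
(β or β) or not α = 0 or 1 = 1
not ((β or β) or not α) = not 1 = 0
α iff α = 0 iff 0 = 1
not (α iff α) = not 1 = 0
α iff α = 0 iff 0 = 1
not γ = not 1/3 = 2/3
(α iff α) or not γ = 1 or 2/3 = 1
not (α iff α) implies ((α iff α) or not γ) = 0 implies 1 = 1
γ implies β = 1/3 implies 0 = 2/3
(γ implies β) or β = 2/3 or 0 = 2/3
not ((γ implies β) or β) = not 2/3 = 1/3
(not (α iff α) implies ((α iff α) or not γ)) iff not ((γ implies β) or β) = 1 iff 1/3 = 1/3
not ((β or β) or not α) or ((not (α iff α) implies ((α iff α) or not γ)) iff not ((γ implies β) or β)) = 0 or 1/3 = 1/3

1/3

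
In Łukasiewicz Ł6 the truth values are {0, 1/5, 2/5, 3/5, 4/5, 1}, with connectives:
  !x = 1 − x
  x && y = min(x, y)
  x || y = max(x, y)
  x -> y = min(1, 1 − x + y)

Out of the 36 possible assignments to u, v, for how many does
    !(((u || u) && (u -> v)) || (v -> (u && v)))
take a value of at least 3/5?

6

value 1: 1 assignment (counts)
value 4/5: 2 assignments (counts)
value 3/5: 3 assignments (counts)
value 2/5: 4 assignments
value 1/5: 5 assignments
value 0: 21 assignments
So 6 of the 36 assignments meet the threshold.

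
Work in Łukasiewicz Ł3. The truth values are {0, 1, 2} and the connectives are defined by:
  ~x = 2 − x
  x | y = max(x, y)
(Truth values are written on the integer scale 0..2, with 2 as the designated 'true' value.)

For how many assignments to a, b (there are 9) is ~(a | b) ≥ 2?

a = 0, b = 0 ↦ 2  ≥
a = 0, b = 1 ↦ 1  <
a = 0, b = 2 ↦ 0  <
a = 1, b = 0 ↦ 1  <
a = 1, b = 1 ↦ 1  <
a = 1, b = 2 ↦ 0  <
a = 2, b = 0 ↦ 0  <
a = 2, b = 1 ↦ 0  <
a = 2, b = 2 ↦ 0  <
So 1 of the 9 assignments meets the threshold.

1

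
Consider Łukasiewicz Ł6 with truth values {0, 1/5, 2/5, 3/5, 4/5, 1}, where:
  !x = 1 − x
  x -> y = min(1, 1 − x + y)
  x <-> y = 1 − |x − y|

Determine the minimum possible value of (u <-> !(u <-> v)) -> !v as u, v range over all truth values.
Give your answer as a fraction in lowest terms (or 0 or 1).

Take u = 2/5, v = 4/5:
u <-> v = 2/5 <-> 4/5 = 3/5
!(u <-> v) = !3/5 = 2/5
u <-> !(u <-> v) = 2/5 <-> 2/5 = 1
!v = !4/5 = 1/5
(u <-> !(u <-> v)) -> !v = 1 -> 1/5 = 1/5
No assignment yields a value below 1/5, so this is the minimum.

1/5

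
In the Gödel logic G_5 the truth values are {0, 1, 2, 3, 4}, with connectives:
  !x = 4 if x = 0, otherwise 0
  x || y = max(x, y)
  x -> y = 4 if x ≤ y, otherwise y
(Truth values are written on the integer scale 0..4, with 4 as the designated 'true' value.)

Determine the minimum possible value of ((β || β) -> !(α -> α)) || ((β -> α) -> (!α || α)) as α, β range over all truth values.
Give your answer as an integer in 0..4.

Take α = 1, β = 1:
β || β = 1 || 1 = 1
α -> α = 1 -> 1 = 4
!(α -> α) = !4 = 0
(β || β) -> !(α -> α) = 1 -> 0 = 0
β -> α = 1 -> 1 = 4
!α = !1 = 0
!α || α = 0 || 1 = 1
(β -> α) -> (!α || α) = 4 -> 1 = 1
((β || β) -> !(α -> α)) || ((β -> α) -> (!α || α)) = 0 || 1 = 1
No assignment yields a value below 1, so this is the minimum.

1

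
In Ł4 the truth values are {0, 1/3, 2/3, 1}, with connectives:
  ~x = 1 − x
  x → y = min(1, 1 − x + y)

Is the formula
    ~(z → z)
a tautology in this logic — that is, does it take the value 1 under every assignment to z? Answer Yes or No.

No

Counterexample: take z = 0.
z → z = 0 → 0 = 1
~(z → z) = ~1 = 0
This gives 0 ≠ 1.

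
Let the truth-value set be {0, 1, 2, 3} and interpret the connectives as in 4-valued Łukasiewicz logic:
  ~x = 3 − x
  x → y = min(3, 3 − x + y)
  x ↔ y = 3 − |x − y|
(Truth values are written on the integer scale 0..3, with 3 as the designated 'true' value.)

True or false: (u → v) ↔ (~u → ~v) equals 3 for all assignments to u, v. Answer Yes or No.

Counterexample: take u = 0, v = 1.
u → v = 0 → 1 = 3
~u = ~0 = 3
~v = ~1 = 2
~u → ~v = 3 → 2 = 2
(u → v) ↔ (~u → ~v) = 3 ↔ 2 = 2
This gives 2 ≠ 3.

No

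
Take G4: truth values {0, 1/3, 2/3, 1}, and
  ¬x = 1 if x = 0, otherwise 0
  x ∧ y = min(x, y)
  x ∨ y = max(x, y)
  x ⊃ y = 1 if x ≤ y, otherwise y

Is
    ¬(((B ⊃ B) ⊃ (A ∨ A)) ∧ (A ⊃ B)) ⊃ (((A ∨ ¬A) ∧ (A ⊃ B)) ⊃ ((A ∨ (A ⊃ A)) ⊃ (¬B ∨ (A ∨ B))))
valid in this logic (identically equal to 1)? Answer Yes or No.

Counterexample: take A = 0, B = 1/3.
B ⊃ B = 1/3 ⊃ 1/3 = 1
A ∨ A = 0 ∨ 0 = 0
(B ⊃ B) ⊃ (A ∨ A) = 1 ⊃ 0 = 0
A ⊃ B = 0 ⊃ 1/3 = 1
((B ⊃ B) ⊃ (A ∨ A)) ∧ (A ⊃ B) = 0 ∧ 1 = 0
¬(((B ⊃ B) ⊃ (A ∨ A)) ∧ (A ⊃ B)) = ¬0 = 1
¬A = ¬0 = 1
A ∨ ¬A = 0 ∨ 1 = 1
A ⊃ B = 0 ⊃ 1/3 = 1
(A ∨ ¬A) ∧ (A ⊃ B) = 1 ∧ 1 = 1
A ⊃ A = 0 ⊃ 0 = 1
A ∨ (A ⊃ A) = 0 ∨ 1 = 1
¬B = ¬1/3 = 0
A ∨ B = 0 ∨ 1/3 = 1/3
¬B ∨ (A ∨ B) = 0 ∨ 1/3 = 1/3
(A ∨ (A ⊃ A)) ⊃ (¬B ∨ (A ∨ B)) = 1 ⊃ 1/3 = 1/3
((A ∨ ¬A) ∧ (A ⊃ B)) ⊃ ((A ∨ (A ⊃ A)) ⊃ (¬B ∨ (A ∨ B))) = 1 ⊃ 1/3 = 1/3
¬(((B ⊃ B) ⊃ (A ∨ A)) ∧ (A ⊃ B)) ⊃ (((A ∨ ¬A) ∧ (A ⊃ B)) ⊃ ((A ∨ (A ⊃ A)) ⊃ (¬B ∨ (A ∨ B)))) = 1 ⊃ 1/3 = 1/3
This gives 1/3 ≠ 1.

No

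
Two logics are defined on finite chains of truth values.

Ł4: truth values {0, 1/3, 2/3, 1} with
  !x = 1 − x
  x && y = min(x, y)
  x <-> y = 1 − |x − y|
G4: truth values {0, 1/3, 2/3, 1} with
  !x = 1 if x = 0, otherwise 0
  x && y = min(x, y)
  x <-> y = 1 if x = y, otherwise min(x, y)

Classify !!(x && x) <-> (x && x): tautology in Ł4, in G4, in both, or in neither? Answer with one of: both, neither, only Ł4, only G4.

only Ł4

In Ł4: every assignment gives 1 — tautology.
In G4: at x = 1/3 the value is 1/3 — not a tautology.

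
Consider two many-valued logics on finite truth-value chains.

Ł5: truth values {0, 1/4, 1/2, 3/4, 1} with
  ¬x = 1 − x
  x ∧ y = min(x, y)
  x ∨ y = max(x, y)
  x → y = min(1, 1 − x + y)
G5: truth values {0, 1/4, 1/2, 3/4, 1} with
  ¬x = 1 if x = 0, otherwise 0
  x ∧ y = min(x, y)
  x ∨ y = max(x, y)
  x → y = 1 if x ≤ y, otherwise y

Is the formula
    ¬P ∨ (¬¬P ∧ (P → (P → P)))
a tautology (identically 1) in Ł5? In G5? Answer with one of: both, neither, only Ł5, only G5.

In Ł5: at P = 1/4 the value is 3/4 — not a tautology.
In G5: every assignment gives 1 — tautology.

only G5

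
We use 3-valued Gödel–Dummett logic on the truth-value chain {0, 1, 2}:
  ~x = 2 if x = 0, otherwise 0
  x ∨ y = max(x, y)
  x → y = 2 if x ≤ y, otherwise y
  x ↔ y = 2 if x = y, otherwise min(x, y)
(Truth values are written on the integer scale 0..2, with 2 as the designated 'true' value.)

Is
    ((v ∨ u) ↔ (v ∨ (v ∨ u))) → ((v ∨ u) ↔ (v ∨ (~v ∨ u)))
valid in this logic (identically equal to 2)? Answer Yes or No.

Counterexample: take u = 0, v = 0.
v ∨ u = 0 ∨ 0 = 0
v ∨ u = 0 ∨ 0 = 0
v ∨ (v ∨ u) = 0 ∨ 0 = 0
(v ∨ u) ↔ (v ∨ (v ∨ u)) = 0 ↔ 0 = 2
v ∨ u = 0 ∨ 0 = 0
~v = ~0 = 2
~v ∨ u = 2 ∨ 0 = 2
v ∨ (~v ∨ u) = 0 ∨ 2 = 2
(v ∨ u) ↔ (v ∨ (~v ∨ u)) = 0 ↔ 2 = 0
((v ∨ u) ↔ (v ∨ (v ∨ u))) → ((v ∨ u) ↔ (v ∨ (~v ∨ u))) = 2 → 0 = 0
This gives 0 ≠ 2.

No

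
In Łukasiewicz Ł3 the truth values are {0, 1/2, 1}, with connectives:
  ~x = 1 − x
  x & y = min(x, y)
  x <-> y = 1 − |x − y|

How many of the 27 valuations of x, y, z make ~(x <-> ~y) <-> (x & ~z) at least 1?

value 1: 11 assignments (counts)
value 1/2: 11 assignments
value 0: 5 assignments
So 11 of the 27 assignments meet the threshold.

11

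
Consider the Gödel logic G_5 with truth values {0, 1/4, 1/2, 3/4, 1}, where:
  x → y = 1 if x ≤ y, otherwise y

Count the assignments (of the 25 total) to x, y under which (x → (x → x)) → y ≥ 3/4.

10

value 1: 5 assignments (counts)
value 3/4: 5 assignments (counts)
value 1/2: 5 assignments
value 1/4: 5 assignments
value 0: 5 assignments
So 10 of the 25 assignments meet the threshold.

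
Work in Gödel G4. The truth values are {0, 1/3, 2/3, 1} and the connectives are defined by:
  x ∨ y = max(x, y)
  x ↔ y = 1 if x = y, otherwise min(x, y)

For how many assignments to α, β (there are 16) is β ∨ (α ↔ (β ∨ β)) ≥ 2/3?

10

α = 0, β = 0 ↦ 1  ≥
α = 0, β = 1/3 ↦ 1/3  <
α = 0, β = 2/3 ↦ 2/3  ≥
α = 0, β = 1 ↦ 1  ≥
α = 1/3, β = 0 ↦ 0  <
α = 1/3, β = 1/3 ↦ 1  ≥
α = 1/3, β = 2/3 ↦ 2/3  ≥
α = 1/3, β = 1 ↦ 1  ≥
α = 2/3, β = 0 ↦ 0  <
α = 2/3, β = 1/3 ↦ 1/3  <
α = 2/3, β = 2/3 ↦ 1  ≥
α = 2/3, β = 1 ↦ 1  ≥
α = 1, β = 0 ↦ 0  <
α = 1, β = 1/3 ↦ 1/3  <
α = 1, β = 2/3 ↦ 2/3  ≥
α = 1, β = 1 ↦ 1  ≥
So 10 of the 16 assignments meet the threshold.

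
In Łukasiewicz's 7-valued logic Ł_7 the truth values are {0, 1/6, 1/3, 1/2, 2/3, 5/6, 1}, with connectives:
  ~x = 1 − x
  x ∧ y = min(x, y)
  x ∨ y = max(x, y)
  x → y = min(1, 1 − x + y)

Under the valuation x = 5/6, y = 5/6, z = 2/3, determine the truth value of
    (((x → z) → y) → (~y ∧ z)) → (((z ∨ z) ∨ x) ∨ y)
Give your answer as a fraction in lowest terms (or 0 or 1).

1

x → z = 5/6 → 2/3 = 5/6
(x → z) → y = 5/6 → 5/6 = 1
~y = ~5/6 = 1/6
~y ∧ z = 1/6 ∧ 2/3 = 1/6
((x → z) → y) → (~y ∧ z) = 1 → 1/6 = 1/6
z ∨ z = 2/3 ∨ 2/3 = 2/3
(z ∨ z) ∨ x = 2/3 ∨ 5/6 = 5/6
((z ∨ z) ∨ x) ∨ y = 5/6 ∨ 5/6 = 5/6
(((x → z) → y) → (~y ∧ z)) → (((z ∨ z) ∨ x) ∨ y) = 1/6 → 5/6 = 1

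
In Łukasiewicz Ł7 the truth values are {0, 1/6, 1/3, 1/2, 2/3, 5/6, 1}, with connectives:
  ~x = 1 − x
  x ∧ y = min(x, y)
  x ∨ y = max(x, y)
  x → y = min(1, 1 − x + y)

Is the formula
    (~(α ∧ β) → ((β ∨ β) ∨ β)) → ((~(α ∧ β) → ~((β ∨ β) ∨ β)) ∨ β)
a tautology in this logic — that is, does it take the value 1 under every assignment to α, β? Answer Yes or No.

No

Counterexample: take α = 1/6, β = 2/3.
α ∧ β = 1/6 ∧ 2/3 = 1/6
~(α ∧ β) = ~1/6 = 5/6
β ∨ β = 2/3 ∨ 2/3 = 2/3
(β ∨ β) ∨ β = 2/3 ∨ 2/3 = 2/3
~(α ∧ β) → ((β ∨ β) ∨ β) = 5/6 → 2/3 = 5/6
α ∧ β = 1/6 ∧ 2/3 = 1/6
~(α ∧ β) = ~1/6 = 5/6
β ∨ β = 2/3 ∨ 2/3 = 2/3
(β ∨ β) ∨ β = 2/3 ∨ 2/3 = 2/3
~((β ∨ β) ∨ β) = ~2/3 = 1/3
~(α ∧ β) → ~((β ∨ β) ∨ β) = 5/6 → 1/3 = 1/2
(~(α ∧ β) → ~((β ∨ β) ∨ β)) ∨ β = 1/2 ∨ 2/3 = 2/3
(~(α ∧ β) → ((β ∨ β) ∨ β)) → ((~(α ∧ β) → ~((β ∨ β) ∨ β)) ∨ β) = 5/6 → 2/3 = 5/6
This gives 5/6 ≠ 1.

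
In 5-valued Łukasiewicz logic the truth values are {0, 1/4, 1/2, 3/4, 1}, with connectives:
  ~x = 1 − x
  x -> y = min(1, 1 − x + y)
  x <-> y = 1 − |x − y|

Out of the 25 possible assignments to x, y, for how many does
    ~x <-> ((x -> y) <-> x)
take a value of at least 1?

4

value 1: 4 assignments (counts)
value 3/4: 4 assignments
value 1/2: 9 assignments
value 1/4: 2 assignments
value 0: 6 assignments
So 4 of the 25 assignments meet the threshold.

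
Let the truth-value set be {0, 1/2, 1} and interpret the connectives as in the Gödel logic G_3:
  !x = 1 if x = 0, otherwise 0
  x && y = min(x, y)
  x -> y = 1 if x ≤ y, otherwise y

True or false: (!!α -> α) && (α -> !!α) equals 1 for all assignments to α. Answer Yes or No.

No

Counterexample: take α = 1/2.
!α = !1/2 = 0
!!α = !0 = 1
!!α -> α = 1 -> 1/2 = 1/2
α -> !!α = 1/2 -> 1 = 1
(!!α -> α) && (α -> !!α) = 1/2 && 1 = 1/2
This gives 1/2 ≠ 1.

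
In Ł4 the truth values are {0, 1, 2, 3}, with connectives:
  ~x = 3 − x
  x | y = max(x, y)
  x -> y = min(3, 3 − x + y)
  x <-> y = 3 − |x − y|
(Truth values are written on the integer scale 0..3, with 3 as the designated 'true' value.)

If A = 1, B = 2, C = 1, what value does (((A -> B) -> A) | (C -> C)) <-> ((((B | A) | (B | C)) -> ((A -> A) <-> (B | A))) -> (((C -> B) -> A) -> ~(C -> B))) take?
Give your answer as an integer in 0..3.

A -> B = 1 -> 2 = 3
(A -> B) -> A = 3 -> 1 = 1
C -> C = 1 -> 1 = 3
((A -> B) -> A) | (C -> C) = 1 | 3 = 3
B | A = 2 | 1 = 2
B | C = 2 | 1 = 2
(B | A) | (B | C) = 2 | 2 = 2
A -> A = 1 -> 1 = 3
B | A = 2 | 1 = 2
(A -> A) <-> (B | A) = 3 <-> 2 = 2
((B | A) | (B | C)) -> ((A -> A) <-> (B | A)) = 2 -> 2 = 3
C -> B = 1 -> 2 = 3
(C -> B) -> A = 3 -> 1 = 1
C -> B = 1 -> 2 = 3
~(C -> B) = ~3 = 0
((C -> B) -> A) -> ~(C -> B) = 1 -> 0 = 2
(((B | A) | (B | C)) -> ((A -> A) <-> (B | A))) -> (((C -> B) -> A) -> ~(C -> B)) = 3 -> 2 = 2
(((A -> B) -> A) | (C -> C)) <-> ((((B | A) | (B | C)) -> ((A -> A) <-> (B | A))) -> (((C -> B) -> A) -> ~(C -> B))) = 3 <-> 2 = 2

2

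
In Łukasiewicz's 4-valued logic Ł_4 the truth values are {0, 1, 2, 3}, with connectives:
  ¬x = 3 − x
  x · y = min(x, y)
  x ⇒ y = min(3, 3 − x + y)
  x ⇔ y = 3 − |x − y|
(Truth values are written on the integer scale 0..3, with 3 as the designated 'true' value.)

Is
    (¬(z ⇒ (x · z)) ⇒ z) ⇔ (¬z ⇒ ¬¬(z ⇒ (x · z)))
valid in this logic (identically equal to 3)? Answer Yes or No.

Yes

x = 0, z = 0 ↦ 3
x = 0, z = 1 ↦ 3
x = 0, z = 2 ↦ 3
x = 0, z = 3 ↦ 3
x = 1, z = 0 ↦ 3
x = 1, z = 1 ↦ 3
x = 1, z = 2 ↦ 3
x = 1, z = 3 ↦ 3
x = 2, z = 0 ↦ 3
x = 2, z = 1 ↦ 3
x = 2, z = 2 ↦ 3
x = 2, z = 3 ↦ 3
x = 3, z = 0 ↦ 3
x = 3, z = 1 ↦ 3
x = 3, z = 2 ↦ 3
x = 3, z = 3 ↦ 3
Every assignment gives a value ≥ 3.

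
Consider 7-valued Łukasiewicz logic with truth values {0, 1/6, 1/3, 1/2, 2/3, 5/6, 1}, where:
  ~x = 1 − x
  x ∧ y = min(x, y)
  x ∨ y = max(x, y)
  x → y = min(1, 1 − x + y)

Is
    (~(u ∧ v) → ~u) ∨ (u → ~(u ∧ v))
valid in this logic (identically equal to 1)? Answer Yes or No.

No

Counterexample: take u = 2/3, v = 1/2.
u ∧ v = 2/3 ∧ 1/2 = 1/2
~(u ∧ v) = ~1/2 = 1/2
~u = ~2/3 = 1/3
~(u ∧ v) → ~u = 1/2 → 1/3 = 5/6
u ∧ v = 2/3 ∧ 1/2 = 1/2
~(u ∧ v) = ~1/2 = 1/2
u → ~(u ∧ v) = 2/3 → 1/2 = 5/6
(~(u ∧ v) → ~u) ∨ (u → ~(u ∧ v)) = 5/6 ∨ 5/6 = 5/6
This gives 5/6 ≠ 1.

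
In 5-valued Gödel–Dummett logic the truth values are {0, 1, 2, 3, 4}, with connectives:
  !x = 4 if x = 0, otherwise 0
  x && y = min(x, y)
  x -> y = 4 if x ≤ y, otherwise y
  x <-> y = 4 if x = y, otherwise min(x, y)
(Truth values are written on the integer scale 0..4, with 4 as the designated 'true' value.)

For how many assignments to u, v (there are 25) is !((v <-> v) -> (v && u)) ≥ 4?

9

value 4: 9 assignments (counts)
value 0: 16 assignments
So 9 of the 25 assignments meet the threshold.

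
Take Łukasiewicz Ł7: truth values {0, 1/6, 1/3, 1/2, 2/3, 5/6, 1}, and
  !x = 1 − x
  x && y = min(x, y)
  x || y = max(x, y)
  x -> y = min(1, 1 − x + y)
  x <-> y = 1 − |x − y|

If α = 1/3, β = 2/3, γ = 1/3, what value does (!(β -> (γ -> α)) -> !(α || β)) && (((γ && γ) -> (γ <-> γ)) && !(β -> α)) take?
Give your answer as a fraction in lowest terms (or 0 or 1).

γ -> α = 1/3 -> 1/3 = 1
β -> (γ -> α) = 2/3 -> 1 = 1
!(β -> (γ -> α)) = !1 = 0
α || β = 1/3 || 2/3 = 2/3
!(α || β) = !2/3 = 1/3
!(β -> (γ -> α)) -> !(α || β) = 0 -> 1/3 = 1
γ && γ = 1/3 && 1/3 = 1/3
γ <-> γ = 1/3 <-> 1/3 = 1
(γ && γ) -> (γ <-> γ) = 1/3 -> 1 = 1
β -> α = 2/3 -> 1/3 = 2/3
!(β -> α) = !2/3 = 1/3
((γ && γ) -> (γ <-> γ)) && !(β -> α) = 1 && 1/3 = 1/3
(!(β -> (γ -> α)) -> !(α || β)) && (((γ && γ) -> (γ <-> γ)) && !(β -> α)) = 1 && 1/3 = 1/3

1/3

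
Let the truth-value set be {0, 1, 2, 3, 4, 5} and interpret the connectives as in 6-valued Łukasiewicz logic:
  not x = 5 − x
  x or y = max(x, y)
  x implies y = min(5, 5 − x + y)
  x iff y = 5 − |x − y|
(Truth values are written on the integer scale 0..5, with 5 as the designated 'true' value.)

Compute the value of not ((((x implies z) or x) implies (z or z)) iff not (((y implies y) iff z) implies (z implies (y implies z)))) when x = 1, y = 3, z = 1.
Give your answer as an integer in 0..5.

1

x implies z = 1 implies 1 = 5
(x implies z) or x = 5 or 1 = 5
z or z = 1 or 1 = 1
((x implies z) or x) implies (z or z) = 5 implies 1 = 1
y implies y = 3 implies 3 = 5
(y implies y) iff z = 5 iff 1 = 1
y implies z = 3 implies 1 = 3
z implies (y implies z) = 1 implies 3 = 5
((y implies y) iff z) implies (z implies (y implies z)) = 1 implies 5 = 5
not (((y implies y) iff z) implies (z implies (y implies z))) = not 5 = 0
(((x implies z) or x) implies (z or z)) iff not (((y implies y) iff z) implies (z implies (y implies z))) = 1 iff 0 = 4
not ((((x implies z) or x) implies (z or z)) iff not (((y implies y) iff z) implies (z implies (y implies z)))) = not 4 = 1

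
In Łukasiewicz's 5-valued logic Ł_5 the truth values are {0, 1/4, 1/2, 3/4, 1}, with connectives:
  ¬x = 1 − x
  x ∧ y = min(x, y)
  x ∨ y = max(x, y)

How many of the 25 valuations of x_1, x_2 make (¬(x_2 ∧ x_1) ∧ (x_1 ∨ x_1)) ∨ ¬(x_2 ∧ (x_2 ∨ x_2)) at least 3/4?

10

value 1: 5 assignments (counts)
value 3/4: 5 assignments (counts)
value 1/2: 7 assignments
value 1/4: 6 assignments
value 0: 2 assignments
So 10 of the 25 assignments meet the threshold.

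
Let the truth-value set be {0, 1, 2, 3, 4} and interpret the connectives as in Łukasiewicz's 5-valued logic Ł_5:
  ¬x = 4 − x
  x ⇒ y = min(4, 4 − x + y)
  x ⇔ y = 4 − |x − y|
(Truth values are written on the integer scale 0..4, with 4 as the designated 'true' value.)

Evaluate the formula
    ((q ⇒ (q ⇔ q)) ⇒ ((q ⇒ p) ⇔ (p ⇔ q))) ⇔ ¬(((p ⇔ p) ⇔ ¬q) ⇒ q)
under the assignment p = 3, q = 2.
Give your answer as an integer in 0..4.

1

q ⇔ q = 2 ⇔ 2 = 4
q ⇒ (q ⇔ q) = 2 ⇒ 4 = 4
q ⇒ p = 2 ⇒ 3 = 4
p ⇔ q = 3 ⇔ 2 = 3
(q ⇒ p) ⇔ (p ⇔ q) = 4 ⇔ 3 = 3
(q ⇒ (q ⇔ q)) ⇒ ((q ⇒ p) ⇔ (p ⇔ q)) = 4 ⇒ 3 = 3
p ⇔ p = 3 ⇔ 3 = 4
¬q = ¬2 = 2
(p ⇔ p) ⇔ ¬q = 4 ⇔ 2 = 2
((p ⇔ p) ⇔ ¬q) ⇒ q = 2 ⇒ 2 = 4
¬(((p ⇔ p) ⇔ ¬q) ⇒ q) = ¬4 = 0
((q ⇒ (q ⇔ q)) ⇒ ((q ⇒ p) ⇔ (p ⇔ q))) ⇔ ¬(((p ⇔ p) ⇔ ¬q) ⇒ q) = 3 ⇔ 0 = 1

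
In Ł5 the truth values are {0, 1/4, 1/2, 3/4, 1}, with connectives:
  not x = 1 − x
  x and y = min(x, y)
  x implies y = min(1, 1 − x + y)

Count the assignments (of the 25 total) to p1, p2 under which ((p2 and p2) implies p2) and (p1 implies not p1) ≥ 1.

value 1: 15 assignments (counts)
value 1/2: 5 assignments
value 0: 5 assignments
So 15 of the 25 assignments meet the threshold.

15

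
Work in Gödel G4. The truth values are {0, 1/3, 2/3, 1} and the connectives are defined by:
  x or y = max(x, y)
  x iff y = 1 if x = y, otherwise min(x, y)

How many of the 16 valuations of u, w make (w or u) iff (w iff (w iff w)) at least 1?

u = 0, w = 0 ↦ 1  ≥
u = 0, w = 1/3 ↦ 1  ≥
u = 0, w = 2/3 ↦ 1  ≥
u = 0, w = 1 ↦ 1  ≥
u = 1/3, w = 0 ↦ 0  <
u = 1/3, w = 1/3 ↦ 1  ≥
u = 1/3, w = 2/3 ↦ 1  ≥
u = 1/3, w = 1 ↦ 1  ≥
u = 2/3, w = 0 ↦ 0  <
u = 2/3, w = 1/3 ↦ 1/3  <
u = 2/3, w = 2/3 ↦ 1  ≥
u = 2/3, w = 1 ↦ 1  ≥
u = 1, w = 0 ↦ 0  <
u = 1, w = 1/3 ↦ 1/3  <
u = 1, w = 2/3 ↦ 2/3  <
u = 1, w = 1 ↦ 1  ≥
So 10 of the 16 assignments meet the threshold.

10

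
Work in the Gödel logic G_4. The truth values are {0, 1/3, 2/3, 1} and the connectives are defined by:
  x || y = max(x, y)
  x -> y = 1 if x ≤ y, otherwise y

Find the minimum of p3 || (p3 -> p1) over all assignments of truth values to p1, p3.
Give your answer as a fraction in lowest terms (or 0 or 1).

1/3

Take p1 = 0, p3 = 1/3:
p3 -> p1 = 1/3 -> 0 = 0
p3 || (p3 -> p1) = 1/3 || 0 = 1/3
No assignment yields a value below 1/3, so this is the minimum.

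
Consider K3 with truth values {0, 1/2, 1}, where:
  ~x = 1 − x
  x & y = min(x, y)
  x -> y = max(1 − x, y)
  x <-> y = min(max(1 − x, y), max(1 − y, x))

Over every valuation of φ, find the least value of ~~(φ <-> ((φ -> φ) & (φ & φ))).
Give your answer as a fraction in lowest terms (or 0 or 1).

Take φ = 1/2:
φ -> φ = 1/2 -> 1/2 = 1/2
φ & φ = 1/2 & 1/2 = 1/2
(φ -> φ) & (φ & φ) = 1/2 & 1/2 = 1/2
φ <-> ((φ -> φ) & (φ & φ)) = 1/2 <-> 1/2 = 1/2
~(φ <-> ((φ -> φ) & (φ & φ))) = ~1/2 = 1/2
~~(φ <-> ((φ -> φ) & (φ & φ))) = ~1/2 = 1/2
No assignment yields a value below 1/2, so this is the minimum.

1/2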